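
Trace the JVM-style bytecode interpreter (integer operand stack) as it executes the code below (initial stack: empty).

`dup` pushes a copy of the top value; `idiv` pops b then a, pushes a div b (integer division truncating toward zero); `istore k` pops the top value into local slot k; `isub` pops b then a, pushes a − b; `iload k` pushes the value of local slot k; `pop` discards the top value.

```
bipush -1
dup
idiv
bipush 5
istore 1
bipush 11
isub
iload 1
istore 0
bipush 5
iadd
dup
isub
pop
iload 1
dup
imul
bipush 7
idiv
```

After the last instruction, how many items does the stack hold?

bipush -1 → -1
dup       → -1 -1
idiv      → 1
bipush 5  → 1 5
istore 1  → 1
bipush 11 → 1 11
isub      → -10
iload 1   → -10 5
istore 0  → -10
bipush 5  → -10 5
iadd      → -5
dup       → -5 -5
isub      → 0
pop       → (empty)
iload 1   → 5
dup       → 5 5
imul      → 25
bipush 7  → 25 7
idiv      → 3

1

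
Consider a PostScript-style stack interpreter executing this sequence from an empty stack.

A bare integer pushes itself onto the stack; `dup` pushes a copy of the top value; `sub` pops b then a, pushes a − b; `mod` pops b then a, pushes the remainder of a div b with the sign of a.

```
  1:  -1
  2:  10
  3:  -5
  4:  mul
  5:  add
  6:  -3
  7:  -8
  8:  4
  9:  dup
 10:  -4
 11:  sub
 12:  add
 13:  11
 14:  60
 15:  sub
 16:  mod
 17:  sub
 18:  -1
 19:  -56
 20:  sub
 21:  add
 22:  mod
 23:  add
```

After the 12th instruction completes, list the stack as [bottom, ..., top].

-1  : -1
10  : -1 10
-5  : -1 10 -5
mul : -1 -50
add : -51
-3  : -51 -3
-8  : -51 -3 -8
4   : -51 -3 -8 4
dup : -51 -3 -8 4 4
-4  : -51 -3 -8 4 4 -4
sub : -51 -3 -8 4 8
add : -51 -3 -8 12

[-51, -3, -8, 12]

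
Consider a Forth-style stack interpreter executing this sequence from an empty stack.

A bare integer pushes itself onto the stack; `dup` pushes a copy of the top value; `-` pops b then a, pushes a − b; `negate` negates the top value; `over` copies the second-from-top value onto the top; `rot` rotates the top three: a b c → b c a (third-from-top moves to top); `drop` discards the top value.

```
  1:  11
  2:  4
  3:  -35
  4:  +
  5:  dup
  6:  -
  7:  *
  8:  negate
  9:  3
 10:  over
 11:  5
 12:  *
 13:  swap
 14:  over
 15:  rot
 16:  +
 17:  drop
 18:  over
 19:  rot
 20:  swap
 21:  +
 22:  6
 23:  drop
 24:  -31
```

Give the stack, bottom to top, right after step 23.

11      [11]
4       [11, 4]
-35     [11, 4, -35]
+       [11, -31]
dup     [11, -31, -31]
-       [11, 0]
*       [0]
negate  [0]
3       [0, 3]
over    [0, 3, 0]
5       [0, 3, 0, 5]
*       [0, 3, 0]
swap    [0, 0, 3]
over    [0, 0, 3, 0]
rot     [0, 3, 0, 0]
+       [0, 3, 0]
drop    [0, 3]
over    [0, 3, 0]
rot     [3, 0, 0]
swap    [3, 0, 0]
+       [3, 0]
6       [3, 0, 6]
drop    [3, 0]

[3, 0]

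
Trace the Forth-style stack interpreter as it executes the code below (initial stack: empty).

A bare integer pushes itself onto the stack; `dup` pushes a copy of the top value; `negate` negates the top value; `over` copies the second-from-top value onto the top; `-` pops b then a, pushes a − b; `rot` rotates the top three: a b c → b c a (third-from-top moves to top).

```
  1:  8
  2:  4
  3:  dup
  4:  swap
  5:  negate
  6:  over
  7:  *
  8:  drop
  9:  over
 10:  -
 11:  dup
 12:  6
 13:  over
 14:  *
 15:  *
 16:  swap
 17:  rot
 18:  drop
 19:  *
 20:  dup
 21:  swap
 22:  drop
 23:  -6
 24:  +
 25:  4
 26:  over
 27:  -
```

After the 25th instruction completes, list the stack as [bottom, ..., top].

[-390, 4]

8      : 8
4      : 8 4
dup    : 8 4 4
swap   : 8 4 4
negate : 8 4 -4
over   : 8 4 -4 4
*      : 8 4 -16
drop   : 8 4
over   : 8 4 8
-      : 8 -4
dup    : 8 -4 -4
6      : 8 -4 -4 6
over   : 8 -4 -4 6 -4
*      : 8 -4 -4 -24
*      : 8 -4 96
swap   : 8 96 -4
rot    : 96 -4 8
drop   : 96 -4
*      : -384
dup    : -384 -384
swap   : -384 -384
drop   : -384
-6     : -384 -6
+      : -390
4      : -390 4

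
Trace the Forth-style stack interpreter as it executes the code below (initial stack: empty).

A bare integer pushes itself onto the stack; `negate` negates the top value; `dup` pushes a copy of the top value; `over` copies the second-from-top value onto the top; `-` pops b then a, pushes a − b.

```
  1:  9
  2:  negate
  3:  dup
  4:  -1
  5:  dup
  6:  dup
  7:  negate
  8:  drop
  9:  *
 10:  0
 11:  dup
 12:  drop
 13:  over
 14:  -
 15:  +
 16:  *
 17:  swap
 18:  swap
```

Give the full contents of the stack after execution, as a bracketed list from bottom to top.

9       [9]
negate  [-9]
dup     [-9, -9]
-1      [-9, -9, -1]
dup     [-9, -9, -1, -1]
dup     [-9, -9, -1, -1, -1]
negate  [-9, -9, -1, -1, 1]
drop    [-9, -9, -1, -1]
*       [-9, -9, 1]
0       [-9, -9, 1, 0]
dup     [-9, -9, 1, 0, 0]
drop    [-9, -9, 1, 0]
over    [-9, -9, 1, 0, 1]
-       [-9, -9, 1, -1]
+       [-9, -9, 0]
*       [-9, 0]
swap    [0, -9]
swap    [-9, 0]

[-9, 0]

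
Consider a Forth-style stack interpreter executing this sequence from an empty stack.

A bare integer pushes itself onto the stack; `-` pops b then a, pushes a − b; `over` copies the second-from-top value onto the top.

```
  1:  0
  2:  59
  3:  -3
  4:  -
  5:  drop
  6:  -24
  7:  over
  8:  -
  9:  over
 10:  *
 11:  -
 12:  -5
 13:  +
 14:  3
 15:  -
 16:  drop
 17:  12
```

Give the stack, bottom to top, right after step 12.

0     [0]
59    [0, 59]
-3    [0, 59, -3]
-     [0, 62]
drop  [0]
-24   [0, -24]
over  [0, -24, 0]
-     [0, -24]
over  [0, -24, 0]
*     [0, 0]
-     [0]
-5    [0, -5]

[0, -5]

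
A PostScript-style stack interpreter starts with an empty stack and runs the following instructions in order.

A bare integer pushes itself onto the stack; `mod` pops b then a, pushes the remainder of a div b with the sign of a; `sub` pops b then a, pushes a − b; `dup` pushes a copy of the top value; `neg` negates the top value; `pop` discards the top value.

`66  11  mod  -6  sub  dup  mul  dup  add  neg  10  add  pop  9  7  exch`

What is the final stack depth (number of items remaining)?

66    [66]
11    [66, 11]
mod   [0]
-6    [0, -6]
sub   [6]
dup   [6, 6]
mul   [36]
dup   [36, 36]
add   [72]
neg   [-72]
10    [-72, 10]
add   [-62]
pop   []
9     [9]
7     [9, 7]
exch  [7, 9]

2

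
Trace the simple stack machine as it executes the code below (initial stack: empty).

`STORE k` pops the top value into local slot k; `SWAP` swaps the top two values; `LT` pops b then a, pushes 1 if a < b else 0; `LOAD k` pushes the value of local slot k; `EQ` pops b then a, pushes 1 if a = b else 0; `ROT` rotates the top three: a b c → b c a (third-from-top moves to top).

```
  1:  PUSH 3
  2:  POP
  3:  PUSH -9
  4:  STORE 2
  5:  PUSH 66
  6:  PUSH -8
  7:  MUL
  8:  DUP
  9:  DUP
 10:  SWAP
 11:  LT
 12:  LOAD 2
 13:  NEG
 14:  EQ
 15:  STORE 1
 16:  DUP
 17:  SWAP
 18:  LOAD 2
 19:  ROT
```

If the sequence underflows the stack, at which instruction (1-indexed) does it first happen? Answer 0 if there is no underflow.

0

PUSH 3  -> [3]
POP     -> []
PUSH -9 -> [-9]
STORE 2 -> []
PUSH 66 -> [66]
PUSH -8 -> [66, -8]
MUL     -> [-528]
DUP     -> [-528, -528]
DUP     -> [-528, -528, -528]
SWAP    -> [-528, -528, -528]
LT      -> [-528, 0]
LOAD 2  -> [-528, 0, -9]
NEG     -> [-528, 0, 9]
EQ      -> [-528, 0]
STORE 1 -> [-528]
DUP     -> [-528, -528]
SWAP    -> [-528, -528]
LOAD 2  -> [-528, -528, -9]
ROT     -> [-528, -9, -528]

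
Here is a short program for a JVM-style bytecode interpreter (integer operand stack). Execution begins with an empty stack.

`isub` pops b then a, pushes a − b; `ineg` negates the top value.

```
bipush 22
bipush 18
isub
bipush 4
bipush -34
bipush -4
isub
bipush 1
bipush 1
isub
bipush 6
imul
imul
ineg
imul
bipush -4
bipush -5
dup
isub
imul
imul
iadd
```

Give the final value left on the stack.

bipush 22  → [22]
bipush 18  → [22, 18]
isub       → [4]
bipush 4   → [4, 4]
bipush -34 → [4, 4, -34]
bipush -4  → [4, 4, -34, -4]
isub       → [4, 4, -30]
bipush 1   → [4, 4, -30, 1]
bipush 1   → [4, 4, -30, 1, 1]
isub       → [4, 4, -30, 0]
bipush 6   → [4, 4, -30, 0, 6]
imul       → [4, 4, -30, 0]
imul       → [4, 4, 0]
ineg       → [4, 4, 0]
imul       → [4, 0]
bipush -4  → [4, 0, -4]
bipush -5  → [4, 0, -4, -5]
dup        → [4, 0, -4, -5, -5]
isub       → [4, 0, -4, 0]
imul       → [4, 0, 0]
imul       → [4, 0]
iadd       → [4]

4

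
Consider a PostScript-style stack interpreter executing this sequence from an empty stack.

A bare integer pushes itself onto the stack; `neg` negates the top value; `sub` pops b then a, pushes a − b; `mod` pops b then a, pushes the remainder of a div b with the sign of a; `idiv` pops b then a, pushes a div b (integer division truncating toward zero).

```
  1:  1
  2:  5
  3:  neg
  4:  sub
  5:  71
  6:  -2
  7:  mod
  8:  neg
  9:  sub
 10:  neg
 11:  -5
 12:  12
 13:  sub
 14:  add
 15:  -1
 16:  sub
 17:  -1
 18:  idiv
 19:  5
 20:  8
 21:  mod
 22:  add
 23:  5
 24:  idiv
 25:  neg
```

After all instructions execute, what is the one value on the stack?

-5

1    : 1
5    : 1 5
neg  : 1 -5
sub  : 6
71   : 6 71
-2   : 6 71 -2
mod  : 6 1
neg  : 6 -1
sub  : 7
neg  : -7
-5   : -7 -5
12   : -7 -5 12
sub  : -7 -17
add  : -24
-1   : -24 -1
sub  : -23
-1   : -23 -1
idiv : 23
5    : 23 5
8    : 23 5 8
mod  : 23 5
add  : 28
5    : 28 5
idiv : 5
neg  : -5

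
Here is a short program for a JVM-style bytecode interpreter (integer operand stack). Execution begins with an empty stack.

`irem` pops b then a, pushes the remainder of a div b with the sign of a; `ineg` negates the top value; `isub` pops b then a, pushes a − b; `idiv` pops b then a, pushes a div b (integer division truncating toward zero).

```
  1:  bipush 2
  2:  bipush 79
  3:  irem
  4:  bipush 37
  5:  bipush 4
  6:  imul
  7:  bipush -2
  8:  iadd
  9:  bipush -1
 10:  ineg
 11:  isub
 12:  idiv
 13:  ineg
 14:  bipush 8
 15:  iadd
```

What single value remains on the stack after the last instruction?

bipush 2  → [2]
bipush 79 → [2, 79]
irem      → [2]
bipush 37 → [2, 37]
bipush 4  → [2, 37, 4]
imul      → [2, 148]
bipush -2 → [2, 148, -2]
iadd      → [2, 146]
bipush -1 → [2, 146, -1]
ineg      → [2, 146, 1]
isub      → [2, 145]
idiv      → [0]
ineg      → [0]
bipush 8  → [0, 8]
iadd      → [8]

8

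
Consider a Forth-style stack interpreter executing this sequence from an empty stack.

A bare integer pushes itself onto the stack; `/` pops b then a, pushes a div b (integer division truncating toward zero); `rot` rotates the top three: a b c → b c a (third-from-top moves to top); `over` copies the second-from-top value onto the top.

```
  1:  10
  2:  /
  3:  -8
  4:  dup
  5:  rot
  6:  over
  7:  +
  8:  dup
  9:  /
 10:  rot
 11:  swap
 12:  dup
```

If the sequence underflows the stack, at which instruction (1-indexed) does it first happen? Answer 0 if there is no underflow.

10 → [10]
/  — needs 2 operands, stack has 1 → underflow

2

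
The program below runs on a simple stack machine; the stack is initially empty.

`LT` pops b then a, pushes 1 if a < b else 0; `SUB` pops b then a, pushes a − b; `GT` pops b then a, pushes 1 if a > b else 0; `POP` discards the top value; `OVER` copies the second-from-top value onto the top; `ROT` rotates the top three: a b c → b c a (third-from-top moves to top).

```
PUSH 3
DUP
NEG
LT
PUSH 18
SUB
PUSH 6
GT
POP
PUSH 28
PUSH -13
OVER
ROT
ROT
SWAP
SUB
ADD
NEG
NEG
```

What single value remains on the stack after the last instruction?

-13

PUSH 3   : [3]
DUP      : [3, 3]
NEG      : [3, -3]
LT       : [0]
PUSH 18  : [0, 18]
SUB      : [-18]
PUSH 6   : [-18, 6]
GT       : [0]
POP      : []
PUSH 28  : [28]
PUSH -13 : [28, -13]
OVER     : [28, -13, 28]
ROT      : [-13, 28, 28]
ROT      : [28, 28, -13]
SWAP     : [28, -13, 28]
SUB      : [28, -41]
ADD      : [-13]
NEG      : [13]
NEG      : [-13]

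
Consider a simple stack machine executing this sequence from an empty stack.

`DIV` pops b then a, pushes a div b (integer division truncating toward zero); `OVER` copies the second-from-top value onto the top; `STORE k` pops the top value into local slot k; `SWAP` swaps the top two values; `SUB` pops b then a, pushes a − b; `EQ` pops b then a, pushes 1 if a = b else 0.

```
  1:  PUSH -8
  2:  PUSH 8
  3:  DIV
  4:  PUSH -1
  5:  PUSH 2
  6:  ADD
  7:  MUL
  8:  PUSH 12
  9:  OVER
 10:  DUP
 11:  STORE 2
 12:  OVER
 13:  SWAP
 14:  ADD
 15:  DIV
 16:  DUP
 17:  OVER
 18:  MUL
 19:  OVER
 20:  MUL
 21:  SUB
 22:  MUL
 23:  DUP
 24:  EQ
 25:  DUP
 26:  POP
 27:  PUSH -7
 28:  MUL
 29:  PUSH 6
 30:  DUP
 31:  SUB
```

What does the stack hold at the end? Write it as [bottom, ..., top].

[-7, 0]

PUSH -8  -8
PUSH 8   -8 8
DIV      -1
PUSH -1  -1 -1
PUSH 2   -1 -1 2
ADD      -1 1
MUL      -1
PUSH 12  -1 12
OVER     -1 12 -1
DUP      -1 12 -1 -1
STORE 2  -1 12 -1
OVER     -1 12 -1 12
SWAP     -1 12 12 -1
ADD      -1 12 11
DIV      -1 1
DUP      -1 1 1
OVER     -1 1 1 1
MUL      -1 1 1
OVER     -1 1 1 1
MUL      -1 1 1
SUB      -1 0
MUL      0
DUP      0 0
EQ       1
DUP      1 1
POP      1
PUSH -7  1 -7
MUL      -7
PUSH 6   -7 6
DUP      -7 6 6
SUB      -7 0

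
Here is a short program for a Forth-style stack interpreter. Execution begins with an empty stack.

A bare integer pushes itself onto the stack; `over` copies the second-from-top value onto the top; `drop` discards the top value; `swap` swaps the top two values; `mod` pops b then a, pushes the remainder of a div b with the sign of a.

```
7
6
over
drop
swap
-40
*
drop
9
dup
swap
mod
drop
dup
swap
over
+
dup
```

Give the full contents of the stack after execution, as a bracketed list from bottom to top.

[6, 12, 12]

7    : [7]
6    : [7, 6]
over : [7, 6, 7]
drop : [7, 6]
swap : [6, 7]
-40  : [6, 7, -40]
*    : [6, -280]
drop : [6]
9    : [6, 9]
dup  : [6, 9, 9]
swap : [6, 9, 9]
mod  : [6, 0]
drop : [6]
dup  : [6, 6]
swap : [6, 6]
over : [6, 6, 6]
+    : [6, 12]
dup  : [6, 12, 12]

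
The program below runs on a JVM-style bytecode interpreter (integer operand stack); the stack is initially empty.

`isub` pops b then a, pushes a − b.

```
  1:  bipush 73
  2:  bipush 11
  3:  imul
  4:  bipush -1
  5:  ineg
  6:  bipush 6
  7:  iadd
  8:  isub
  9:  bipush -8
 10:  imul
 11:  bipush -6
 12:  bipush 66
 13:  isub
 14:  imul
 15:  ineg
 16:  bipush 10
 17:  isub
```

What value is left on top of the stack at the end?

bipush 73 : 73
bipush 11 : 73 11
imul      : 803
bipush -1 : 803 -1
ineg      : 803 1
bipush 6  : 803 1 6
iadd      : 803 7
isub      : 796
bipush -8 : 796 -8
imul      : -6368
bipush -6 : -6368 -6
bipush 66 : -6368 -6 66
isub      : -6368 -72
imul      : 458496
ineg      : -458496
bipush 10 : -458496 10
isub      : -458506

-458506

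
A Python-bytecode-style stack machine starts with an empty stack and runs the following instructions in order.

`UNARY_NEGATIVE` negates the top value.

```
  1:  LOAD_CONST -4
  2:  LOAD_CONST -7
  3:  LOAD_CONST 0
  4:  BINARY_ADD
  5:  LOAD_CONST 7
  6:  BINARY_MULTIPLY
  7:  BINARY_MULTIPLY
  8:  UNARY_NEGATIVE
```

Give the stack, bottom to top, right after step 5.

LOAD_CONST -4 -> [-4]
LOAD_CONST -7 -> [-4, -7]
LOAD_CONST 0  -> [-4, -7, 0]
BINARY_ADD    -> [-4, -7]
LOAD_CONST 7  -> [-4, -7, 7]

[-4, -7, 7]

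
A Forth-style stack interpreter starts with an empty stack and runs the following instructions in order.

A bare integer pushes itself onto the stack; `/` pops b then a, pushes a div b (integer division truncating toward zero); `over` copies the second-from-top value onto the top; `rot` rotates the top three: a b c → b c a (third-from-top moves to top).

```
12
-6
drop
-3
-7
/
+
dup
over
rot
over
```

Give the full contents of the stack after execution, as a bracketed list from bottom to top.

12   → [12]
-6   → [12, -6]
drop → [12]
-3   → [12, -3]
-7   → [12, -3, -7]
/    → [12, 0]
+    → [12]
dup  → [12, 12]
over → [12, 12, 12]
rot  → [12, 12, 12]
over → [12, 12, 12, 12]

[12, 12, 12, 12]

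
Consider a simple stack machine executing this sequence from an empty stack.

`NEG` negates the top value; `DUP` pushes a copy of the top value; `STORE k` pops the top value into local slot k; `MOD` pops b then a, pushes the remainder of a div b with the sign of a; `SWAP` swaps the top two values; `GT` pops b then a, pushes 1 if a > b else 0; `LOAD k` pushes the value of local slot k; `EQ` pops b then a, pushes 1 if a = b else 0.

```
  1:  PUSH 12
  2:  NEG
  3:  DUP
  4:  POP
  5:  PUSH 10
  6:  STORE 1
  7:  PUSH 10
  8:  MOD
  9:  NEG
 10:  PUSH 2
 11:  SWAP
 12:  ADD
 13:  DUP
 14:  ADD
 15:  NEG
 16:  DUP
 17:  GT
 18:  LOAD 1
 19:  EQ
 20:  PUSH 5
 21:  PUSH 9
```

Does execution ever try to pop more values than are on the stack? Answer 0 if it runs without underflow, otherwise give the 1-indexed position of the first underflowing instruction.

0

PUSH 12 -> 12
NEG     -> -12
DUP     -> -12 -12
POP     -> -12
PUSH 10 -> -12 10
STORE 1 -> -12
PUSH 10 -> -12 10
MOD     -> -2
NEG     -> 2
PUSH 2  -> 2 2
SWAP    -> 2 2
ADD     -> 4
DUP     -> 4 4
ADD     -> 8
NEG     -> -8
DUP     -> -8 -8
GT      -> 0
LOAD 1  -> 0 10
EQ      -> 0
PUSH 5  -> 0 5
PUSH 9  -> 0 5 9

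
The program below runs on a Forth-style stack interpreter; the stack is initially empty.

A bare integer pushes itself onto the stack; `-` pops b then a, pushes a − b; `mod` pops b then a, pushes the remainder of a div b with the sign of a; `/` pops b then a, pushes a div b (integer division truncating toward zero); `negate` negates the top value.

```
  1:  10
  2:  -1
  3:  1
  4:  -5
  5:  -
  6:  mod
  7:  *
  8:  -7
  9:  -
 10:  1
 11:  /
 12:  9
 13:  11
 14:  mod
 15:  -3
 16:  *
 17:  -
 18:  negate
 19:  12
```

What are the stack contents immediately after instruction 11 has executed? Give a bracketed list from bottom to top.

10  -> [10]
-1  -> [10, -1]
1   -> [10, -1, 1]
-5  -> [10, -1, 1, -5]
-   -> [10, -1, 6]
mod -> [10, -1]
*   -> [-10]
-7  -> [-10, -7]
-   -> [-3]
1   -> [-3, 1]
/   -> [-3]

[-3]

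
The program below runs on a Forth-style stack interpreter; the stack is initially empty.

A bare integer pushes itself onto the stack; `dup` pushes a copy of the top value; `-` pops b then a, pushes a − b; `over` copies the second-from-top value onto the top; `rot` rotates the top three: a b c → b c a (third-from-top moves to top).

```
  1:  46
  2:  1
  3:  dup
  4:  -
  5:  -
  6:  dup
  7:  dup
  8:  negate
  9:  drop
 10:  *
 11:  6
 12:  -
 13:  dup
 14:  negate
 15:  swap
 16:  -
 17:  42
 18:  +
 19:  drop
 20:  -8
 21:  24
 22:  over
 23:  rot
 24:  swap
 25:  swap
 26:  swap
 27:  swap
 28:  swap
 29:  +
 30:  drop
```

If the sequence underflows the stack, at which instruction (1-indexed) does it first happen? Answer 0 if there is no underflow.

0

46     -> [46]
1      -> [46, 1]
dup    -> [46, 1, 1]
-      -> [46, 0]
-      -> [46]
dup    -> [46, 46]
dup    -> [46, 46, 46]
negate -> [46, 46, -46]
drop   -> [46, 46]
*      -> [2116]
6      -> [2116, 6]
-      -> [2110]
dup    -> [2110, 2110]
negate -> [2110, -2110]
swap   -> [-2110, 2110]
-      -> [-4220]
42     -> [-4220, 42]
+      -> [-4178]
drop   -> []
-8     -> [-8]
24     -> [-8, 24]
over   -> [-8, 24, -8]
rot    -> [24, -8, -8]
swap   -> [24, -8, -8]
swap   -> [24, -8, -8]
swap   -> [24, -8, -8]
swap   -> [24, -8, -8]
swap   -> [24, -8, -8]
+      -> [24, -16]
drop   -> [24]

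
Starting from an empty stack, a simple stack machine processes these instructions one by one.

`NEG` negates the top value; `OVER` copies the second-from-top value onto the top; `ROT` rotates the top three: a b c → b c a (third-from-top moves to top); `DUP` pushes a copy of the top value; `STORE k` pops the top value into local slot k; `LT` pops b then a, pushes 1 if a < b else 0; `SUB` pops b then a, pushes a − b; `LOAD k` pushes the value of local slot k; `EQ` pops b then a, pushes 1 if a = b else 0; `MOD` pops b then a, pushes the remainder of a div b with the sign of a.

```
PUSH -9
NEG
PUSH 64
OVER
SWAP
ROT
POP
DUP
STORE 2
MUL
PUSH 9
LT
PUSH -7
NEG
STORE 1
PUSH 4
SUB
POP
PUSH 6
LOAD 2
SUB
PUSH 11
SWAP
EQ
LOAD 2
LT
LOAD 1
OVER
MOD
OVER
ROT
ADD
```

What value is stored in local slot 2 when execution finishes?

64

PUSH -9 -> [-9]
NEG     -> [9]
PUSH 64 -> [9, 64]
OVER    -> [9, 64, 9]
SWAP    -> [9, 9, 64]
ROT     -> [9, 64, 9]
POP     -> [9, 64]
DUP     -> [9, 64, 64]
STORE 2 -> [9, 64]
MUL     -> [576]
PUSH 9  -> [576, 9]
LT      -> [0]
PUSH -7 -> [0, -7]
NEG     -> [0, 7]
STORE 1 -> [0]
PUSH 4  -> [0, 4]
SUB     -> [-4]
POP     -> []
PUSH 6  -> [6]
LOAD 2  -> [6, 64]
SUB     -> [-58]
PUSH 11 -> [-58, 11]
SWAP    -> [11, -58]
EQ      -> [0]
LOAD 2  -> [0, 64]
LT      -> [1]
LOAD 1  -> [1, 7]
OVER    -> [1, 7, 1]
MOD     -> [1, 0]
OVER    -> [1, 0, 1]
ROT     -> [0, 1, 1]
ADD     -> [0, 2]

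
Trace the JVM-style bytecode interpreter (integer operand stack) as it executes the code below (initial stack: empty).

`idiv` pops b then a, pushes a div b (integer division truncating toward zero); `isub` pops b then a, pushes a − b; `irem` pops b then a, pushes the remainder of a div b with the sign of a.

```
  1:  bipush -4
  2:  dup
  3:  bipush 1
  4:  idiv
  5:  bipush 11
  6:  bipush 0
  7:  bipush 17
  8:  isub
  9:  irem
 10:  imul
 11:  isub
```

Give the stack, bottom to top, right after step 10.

[-4, -44]

bipush -4 → [-4]
dup       → [-4, -4]
bipush 1  → [-4, -4, 1]
idiv      → [-4, -4]
bipush 11 → [-4, -4, 11]
bipush 0  → [-4, -4, 11, 0]
bipush 17 → [-4, -4, 11, 0, 17]
isub      → [-4, -4, 11, -17]
irem      → [-4, -4, 11]
imul      → [-4, -44]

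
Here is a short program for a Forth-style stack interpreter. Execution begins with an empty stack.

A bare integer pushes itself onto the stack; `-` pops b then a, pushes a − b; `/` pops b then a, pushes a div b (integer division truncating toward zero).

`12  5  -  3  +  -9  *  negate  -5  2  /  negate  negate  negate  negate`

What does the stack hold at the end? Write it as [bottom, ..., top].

[90, -2]

12      [12]
5       [12, 5]
-       [7]
3       [7, 3]
+       [10]
-9      [10, -9]
*       [-90]
negate  [90]
-5      [90, -5]
2       [90, -5, 2]
/       [90, -2]
negate  [90, 2]
negate  [90, -2]
negate  [90, 2]
negate  [90, -2]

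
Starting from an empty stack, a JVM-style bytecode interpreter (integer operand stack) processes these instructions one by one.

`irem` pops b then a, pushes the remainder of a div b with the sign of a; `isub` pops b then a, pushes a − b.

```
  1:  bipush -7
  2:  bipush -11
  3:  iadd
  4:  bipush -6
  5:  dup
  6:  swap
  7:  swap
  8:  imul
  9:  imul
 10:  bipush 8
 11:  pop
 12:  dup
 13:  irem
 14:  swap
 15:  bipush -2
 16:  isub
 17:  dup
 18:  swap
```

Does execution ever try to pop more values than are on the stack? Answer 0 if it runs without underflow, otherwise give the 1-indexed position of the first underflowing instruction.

bipush -7  -> -7
bipush -11 -> -7 -11
iadd       -> -18
bipush -6  -> -18 -6
dup        -> -18 -6 -6
swap       -> -18 -6 -6
swap       -> -18 -6 -6
imul       -> -18 36
imul       -> -648
bipush 8   -> -648 8
pop        -> -648
dup        -> -648 -648
irem       -> 0
swap  — needs 2 operands, stack has 1 → underflow

14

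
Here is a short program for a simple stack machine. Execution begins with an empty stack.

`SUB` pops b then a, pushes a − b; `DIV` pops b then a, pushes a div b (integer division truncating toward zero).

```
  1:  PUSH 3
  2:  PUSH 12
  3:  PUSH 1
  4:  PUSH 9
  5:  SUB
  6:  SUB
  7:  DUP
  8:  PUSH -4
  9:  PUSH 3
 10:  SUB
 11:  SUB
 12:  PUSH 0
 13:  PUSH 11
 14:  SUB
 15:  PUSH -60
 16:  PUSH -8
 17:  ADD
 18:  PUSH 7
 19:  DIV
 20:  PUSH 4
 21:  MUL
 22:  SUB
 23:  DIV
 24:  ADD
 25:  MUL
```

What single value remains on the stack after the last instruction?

PUSH 3   : 3
PUSH 12  : 3 12
PUSH 1   : 3 12 1
PUSH 9   : 3 12 1 9
SUB      : 3 12 -8
SUB      : 3 20
DUP      : 3 20 20
PUSH -4  : 3 20 20 -4
PUSH 3   : 3 20 20 -4 3
SUB      : 3 20 20 -7
SUB      : 3 20 27
PUSH 0   : 3 20 27 0
PUSH 11  : 3 20 27 0 11
SUB      : 3 20 27 -11
PUSH -60 : 3 20 27 -11 -60
PUSH -8  : 3 20 27 -11 -60 -8
ADD      : 3 20 27 -11 -68
PUSH 7   : 3 20 27 -11 -68 7
DIV      : 3 20 27 -11 -9
PUSH 4   : 3 20 27 -11 -9 4
MUL      : 3 20 27 -11 -36
SUB      : 3 20 27 25
DIV      : 3 20 1
ADD      : 3 21
MUL      : 63

63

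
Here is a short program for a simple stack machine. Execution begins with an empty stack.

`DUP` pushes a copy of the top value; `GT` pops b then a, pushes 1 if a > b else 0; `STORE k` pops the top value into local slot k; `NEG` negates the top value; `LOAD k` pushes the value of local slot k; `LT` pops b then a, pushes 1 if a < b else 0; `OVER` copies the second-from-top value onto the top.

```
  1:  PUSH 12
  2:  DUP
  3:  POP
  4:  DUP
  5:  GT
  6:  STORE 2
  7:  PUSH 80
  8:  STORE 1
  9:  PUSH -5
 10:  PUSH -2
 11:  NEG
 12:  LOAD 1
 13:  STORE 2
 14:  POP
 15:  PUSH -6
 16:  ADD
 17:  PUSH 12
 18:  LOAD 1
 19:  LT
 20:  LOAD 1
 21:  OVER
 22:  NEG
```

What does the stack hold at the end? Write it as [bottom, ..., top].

PUSH 12 → [12]
DUP     → [12, 12]
POP     → [12]
DUP     → [12, 12]
GT      → [0]
STORE 2 → []
PUSH 80 → [80]
STORE 1 → []
PUSH -5 → [-5]
PUSH -2 → [-5, -2]
NEG     → [-5, 2]
LOAD 1  → [-5, 2, 80]
STORE 2 → [-5, 2]
POP     → [-5]
PUSH -6 → [-5, -6]
ADD     → [-11]
PUSH 12 → [-11, 12]
LOAD 1  → [-11, 12, 80]
LT      → [-11, 1]
LOAD 1  → [-11, 1, 80]
OVER    → [-11, 1, 80, 1]
NEG     → [-11, 1, 80, -1]

[-11, 1, 80, -1]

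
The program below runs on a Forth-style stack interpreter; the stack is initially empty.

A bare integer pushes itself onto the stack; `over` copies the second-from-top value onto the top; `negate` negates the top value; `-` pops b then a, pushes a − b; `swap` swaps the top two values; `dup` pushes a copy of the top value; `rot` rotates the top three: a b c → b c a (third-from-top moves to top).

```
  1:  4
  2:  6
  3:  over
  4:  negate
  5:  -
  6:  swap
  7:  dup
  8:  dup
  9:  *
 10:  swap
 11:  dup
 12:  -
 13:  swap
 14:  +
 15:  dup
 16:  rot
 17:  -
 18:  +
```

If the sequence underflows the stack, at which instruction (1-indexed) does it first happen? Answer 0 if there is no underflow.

4      -> 4
6      -> 4 6
over   -> 4 6 4
negate -> 4 6 -4
-      -> 4 10
swap   -> 10 4
dup    -> 10 4 4
dup    -> 10 4 4 4
*      -> 10 4 16
swap   -> 10 16 4
dup    -> 10 16 4 4
-      -> 10 16 0
swap   -> 10 0 16
+      -> 10 16
dup    -> 10 16 16
rot    -> 16 16 10
-      -> 16 6
+      -> 22

0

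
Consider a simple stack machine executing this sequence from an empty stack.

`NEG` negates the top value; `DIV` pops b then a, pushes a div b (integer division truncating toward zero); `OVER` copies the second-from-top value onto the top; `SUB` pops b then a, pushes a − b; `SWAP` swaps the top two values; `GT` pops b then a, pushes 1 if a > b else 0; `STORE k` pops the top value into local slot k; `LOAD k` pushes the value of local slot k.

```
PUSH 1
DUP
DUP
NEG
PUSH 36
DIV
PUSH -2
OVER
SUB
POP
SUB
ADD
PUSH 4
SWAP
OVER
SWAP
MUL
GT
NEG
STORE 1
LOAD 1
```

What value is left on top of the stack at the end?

0

PUSH 1  : 1
DUP     : 1 1
DUP     : 1 1 1
NEG     : 1 1 -1
PUSH 36 : 1 1 -1 36
DIV     : 1 1 0
PUSH -2 : 1 1 0 -2
OVER    : 1 1 0 -2 0
SUB     : 1 1 0 -2
POP     : 1 1 0
SUB     : 1 1
ADD     : 2
PUSH 4  : 2 4
SWAP    : 4 2
OVER    : 4 2 4
SWAP    : 4 4 2
MUL     : 4 8
GT      : 0
NEG     : 0
STORE 1 : (empty)
LOAD 1  : 0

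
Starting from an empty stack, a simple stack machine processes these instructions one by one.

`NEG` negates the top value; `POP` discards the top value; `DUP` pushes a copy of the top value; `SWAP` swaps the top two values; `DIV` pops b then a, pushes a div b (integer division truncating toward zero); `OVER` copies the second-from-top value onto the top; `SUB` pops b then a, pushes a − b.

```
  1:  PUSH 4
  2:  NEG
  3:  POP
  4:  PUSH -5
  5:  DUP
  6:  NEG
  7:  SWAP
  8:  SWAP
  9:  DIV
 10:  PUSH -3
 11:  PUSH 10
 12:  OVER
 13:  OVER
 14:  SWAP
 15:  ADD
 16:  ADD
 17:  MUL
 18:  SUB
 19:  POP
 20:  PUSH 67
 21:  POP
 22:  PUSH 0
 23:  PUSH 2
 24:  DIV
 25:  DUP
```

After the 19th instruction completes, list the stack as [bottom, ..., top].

PUSH 4  -> 4
NEG     -> -4
POP     -> (empty)
PUSH -5 -> -5
DUP     -> -5 -5
NEG     -> -5 5
SWAP    -> 5 -5
SWAP    -> -5 5
DIV     -> -1
PUSH -3 -> -1 -3
PUSH 10 -> -1 -3 10
OVER    -> -1 -3 10 -3
OVER    -> -1 -3 10 -3 10
SWAP    -> -1 -3 10 10 -3
ADD     -> -1 -3 10 7
ADD     -> -1 -3 17
MUL     -> -1 -51
SUB     -> 50
POP     -> (empty)

[]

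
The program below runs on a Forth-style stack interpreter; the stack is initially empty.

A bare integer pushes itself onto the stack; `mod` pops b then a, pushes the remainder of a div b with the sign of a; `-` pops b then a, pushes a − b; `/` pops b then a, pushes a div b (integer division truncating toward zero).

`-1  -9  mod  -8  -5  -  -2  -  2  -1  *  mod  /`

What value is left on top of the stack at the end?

-1  → -1
-9  → -1 -9
mod → -1
-8  → -1 -8
-5  → -1 -8 -5
-   → -1 -3
-2  → -1 -3 -2
-   → -1 -1
2   → -1 -1 2
-1  → -1 -1 2 -1
*   → -1 -1 -2
mod → -1 -1
/   → 1

1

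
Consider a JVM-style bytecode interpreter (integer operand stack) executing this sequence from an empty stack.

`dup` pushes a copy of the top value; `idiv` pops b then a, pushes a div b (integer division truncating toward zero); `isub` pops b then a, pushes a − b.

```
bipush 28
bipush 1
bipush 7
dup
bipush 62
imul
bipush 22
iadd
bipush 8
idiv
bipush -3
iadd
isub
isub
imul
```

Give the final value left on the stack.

1344

bipush 28  28
bipush 1   28 1
bipush 7   28 1 7
dup        28 1 7 7
bipush 62  28 1 7 7 62
imul       28 1 7 434
bipush 22  28 1 7 434 22
iadd       28 1 7 456
bipush 8   28 1 7 456 8
idiv       28 1 7 57
bipush -3  28 1 7 57 -3
iadd       28 1 7 54
isub       28 1 -47
isub       28 48
imul       1344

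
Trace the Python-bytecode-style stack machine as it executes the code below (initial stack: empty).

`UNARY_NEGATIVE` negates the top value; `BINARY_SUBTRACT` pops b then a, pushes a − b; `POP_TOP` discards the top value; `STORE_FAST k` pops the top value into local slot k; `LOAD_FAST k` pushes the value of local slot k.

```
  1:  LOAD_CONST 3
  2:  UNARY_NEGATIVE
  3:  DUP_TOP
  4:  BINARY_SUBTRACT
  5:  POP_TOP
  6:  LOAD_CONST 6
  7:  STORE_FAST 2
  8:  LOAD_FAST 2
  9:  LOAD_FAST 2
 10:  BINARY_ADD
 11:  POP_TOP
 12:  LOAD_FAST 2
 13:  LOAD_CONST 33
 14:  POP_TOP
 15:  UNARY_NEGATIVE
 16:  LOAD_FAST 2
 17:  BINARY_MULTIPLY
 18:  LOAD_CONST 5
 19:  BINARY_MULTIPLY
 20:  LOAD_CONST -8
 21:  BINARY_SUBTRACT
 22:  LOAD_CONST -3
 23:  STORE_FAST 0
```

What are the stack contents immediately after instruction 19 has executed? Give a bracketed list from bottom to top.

[-180]

LOAD_CONST 3    → [3]
UNARY_NEGATIVE  → [-3]
DUP_TOP         → [-3, -3]
BINARY_SUBTRACT → [0]
POP_TOP         → []
LOAD_CONST 6    → [6]
STORE_FAST 2    → []
LOAD_FAST 2     → [6]
LOAD_FAST 2     → [6, 6]
BINARY_ADD      → [12]
POP_TOP         → []
LOAD_FAST 2     → [6]
LOAD_CONST 33   → [6, 33]
POP_TOP         → [6]
UNARY_NEGATIVE  → [-6]
LOAD_FAST 2     → [-6, 6]
BINARY_MULTIPLY → [-36]
LOAD_CONST 5    → [-36, 5]
BINARY_MULTIPLY → [-180]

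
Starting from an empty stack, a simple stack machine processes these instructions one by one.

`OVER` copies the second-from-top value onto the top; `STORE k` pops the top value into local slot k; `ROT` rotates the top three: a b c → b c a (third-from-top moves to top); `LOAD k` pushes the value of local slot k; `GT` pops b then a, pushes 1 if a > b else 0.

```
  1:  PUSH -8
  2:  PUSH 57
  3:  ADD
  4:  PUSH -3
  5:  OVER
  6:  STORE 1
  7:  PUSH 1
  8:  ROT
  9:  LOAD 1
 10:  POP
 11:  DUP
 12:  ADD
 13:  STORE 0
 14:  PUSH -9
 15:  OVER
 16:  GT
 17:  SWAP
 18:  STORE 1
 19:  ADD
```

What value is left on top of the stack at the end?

PUSH -8 -> [-8]
PUSH 57 -> [-8, 57]
ADD     -> [49]
PUSH -3 -> [49, -3]
OVER    -> [49, -3, 49]
STORE 1 -> [49, -3]
PUSH 1  -> [49, -3, 1]
ROT     -> [-3, 1, 49]
LOAD 1  -> [-3, 1, 49, 49]
POP     -> [-3, 1, 49]
DUP     -> [-3, 1, 49, 49]
ADD     -> [-3, 1, 98]
STORE 0 -> [-3, 1]
PUSH -9 -> [-3, 1, -9]
OVER    -> [-3, 1, -9, 1]
GT      -> [-3, 1, 0]
SWAP    -> [-3, 0, 1]
STORE 1 -> [-3, 0]
ADD     -> [-3]

-3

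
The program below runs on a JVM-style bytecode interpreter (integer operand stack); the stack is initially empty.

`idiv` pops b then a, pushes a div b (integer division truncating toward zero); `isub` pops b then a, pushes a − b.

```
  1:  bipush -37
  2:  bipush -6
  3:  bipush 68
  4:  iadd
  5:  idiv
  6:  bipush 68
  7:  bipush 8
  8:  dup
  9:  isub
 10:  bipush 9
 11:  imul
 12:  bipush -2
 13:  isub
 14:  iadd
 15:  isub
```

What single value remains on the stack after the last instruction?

bipush -37 -> [-37]
bipush -6  -> [-37, -6]
bipush 68  -> [-37, -6, 68]
iadd       -> [-37, 62]
idiv       -> [0]
bipush 68  -> [0, 68]
bipush 8   -> [0, 68, 8]
dup        -> [0, 68, 8, 8]
isub       -> [0, 68, 0]
bipush 9   -> [0, 68, 0, 9]
imul       -> [0, 68, 0]
bipush -2  -> [0, 68, 0, -2]
isub       -> [0, 68, 2]
iadd       -> [0, 70]
isub       -> [-70]

-70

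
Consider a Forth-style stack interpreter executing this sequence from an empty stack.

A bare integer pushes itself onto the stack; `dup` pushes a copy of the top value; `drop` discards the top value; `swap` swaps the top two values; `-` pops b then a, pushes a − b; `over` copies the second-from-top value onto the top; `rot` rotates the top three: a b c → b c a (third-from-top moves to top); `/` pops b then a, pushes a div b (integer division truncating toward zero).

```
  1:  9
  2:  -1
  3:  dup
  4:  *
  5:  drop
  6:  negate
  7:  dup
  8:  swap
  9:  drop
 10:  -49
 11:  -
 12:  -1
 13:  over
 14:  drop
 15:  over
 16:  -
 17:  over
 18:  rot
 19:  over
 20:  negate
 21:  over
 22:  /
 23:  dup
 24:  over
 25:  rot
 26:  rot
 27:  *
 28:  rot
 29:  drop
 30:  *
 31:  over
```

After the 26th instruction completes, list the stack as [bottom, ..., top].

[-41, 40, 40, -1, -1, -1]

9       [9]
-1      [9, -1]
dup     [9, -1, -1]
*       [9, 1]
drop    [9]
negate  [-9]
dup     [-9, -9]
swap    [-9, -9]
drop    [-9]
-49     [-9, -49]
-       [40]
-1      [40, -1]
over    [40, -1, 40]
drop    [40, -1]
over    [40, -1, 40]
-       [40, -41]
over    [40, -41, 40]
rot     [-41, 40, 40]
over    [-41, 40, 40, 40]
negate  [-41, 40, 40, -40]
over    [-41, 40, 40, -40, 40]
/       [-41, 40, 40, -1]
dup     [-41, 40, 40, -1, -1]
over    [-41, 40, 40, -1, -1, -1]
rot     [-41, 40, 40, -1, -1, -1]
rot     [-41, 40, 40, -1, -1, -1]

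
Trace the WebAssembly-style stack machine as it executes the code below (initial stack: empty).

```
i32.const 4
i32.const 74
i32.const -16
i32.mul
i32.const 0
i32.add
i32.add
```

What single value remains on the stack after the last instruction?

i32.const 4   : [4]
i32.const 74  : [4, 74]
i32.const -16 : [4, 74, -16]
i32.mul       : [4, -1184]
i32.const 0   : [4, -1184, 0]
i32.add       : [4, -1184]
i32.add       : [-1180]

-1180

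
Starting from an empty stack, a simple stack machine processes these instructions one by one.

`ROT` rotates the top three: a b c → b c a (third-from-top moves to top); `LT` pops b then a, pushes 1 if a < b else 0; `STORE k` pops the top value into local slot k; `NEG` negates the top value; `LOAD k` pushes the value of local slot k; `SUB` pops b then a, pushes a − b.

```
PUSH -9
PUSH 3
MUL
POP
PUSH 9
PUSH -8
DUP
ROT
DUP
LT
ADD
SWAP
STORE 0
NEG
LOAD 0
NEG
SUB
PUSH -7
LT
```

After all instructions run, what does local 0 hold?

-8

PUSH -9 -> [-9]
PUSH 3  -> [-9, 3]
MUL     -> [-27]
POP     -> []
PUSH 9  -> [9]
PUSH -8 -> [9, -8]
DUP     -> [9, -8, -8]
ROT     -> [-8, -8, 9]
DUP     -> [-8, -8, 9, 9]
LT      -> [-8, -8, 0]
ADD     -> [-8, -8]
SWAP    -> [-8, -8]
STORE 0 -> [-8]
NEG     -> [8]
LOAD 0  -> [8, -8]
NEG     -> [8, 8]
SUB     -> [0]
PUSH -7 -> [0, -7]
LT      -> [0]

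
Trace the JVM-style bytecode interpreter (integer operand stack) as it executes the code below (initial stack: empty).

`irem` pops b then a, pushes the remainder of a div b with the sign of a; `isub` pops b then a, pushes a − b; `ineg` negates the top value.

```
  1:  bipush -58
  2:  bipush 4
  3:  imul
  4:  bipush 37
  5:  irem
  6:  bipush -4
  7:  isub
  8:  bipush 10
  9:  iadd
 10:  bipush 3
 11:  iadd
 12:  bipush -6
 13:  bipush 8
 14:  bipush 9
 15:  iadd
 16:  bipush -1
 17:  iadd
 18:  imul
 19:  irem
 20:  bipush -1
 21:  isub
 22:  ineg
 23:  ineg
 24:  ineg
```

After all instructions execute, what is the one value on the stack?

bipush -58 -> [-58]
bipush 4   -> [-58, 4]
imul       -> [-232]
bipush 37  -> [-232, 37]
irem       -> [-10]
bipush -4  -> [-10, -4]
isub       -> [-6]
bipush 10  -> [-6, 10]
iadd       -> [4]
bipush 3   -> [4, 3]
iadd       -> [7]
bipush -6  -> [7, -6]
bipush 8   -> [7, -6, 8]
bipush 9   -> [7, -6, 8, 9]
iadd       -> [7, -6, 17]
bipush -1  -> [7, -6, 17, -1]
iadd       -> [7, -6, 16]
imul       -> [7, -96]
irem       -> [7]
bipush -1  -> [7, -1]
isub       -> [8]
ineg       -> [-8]
ineg       -> [8]
ineg       -> [-8]

-8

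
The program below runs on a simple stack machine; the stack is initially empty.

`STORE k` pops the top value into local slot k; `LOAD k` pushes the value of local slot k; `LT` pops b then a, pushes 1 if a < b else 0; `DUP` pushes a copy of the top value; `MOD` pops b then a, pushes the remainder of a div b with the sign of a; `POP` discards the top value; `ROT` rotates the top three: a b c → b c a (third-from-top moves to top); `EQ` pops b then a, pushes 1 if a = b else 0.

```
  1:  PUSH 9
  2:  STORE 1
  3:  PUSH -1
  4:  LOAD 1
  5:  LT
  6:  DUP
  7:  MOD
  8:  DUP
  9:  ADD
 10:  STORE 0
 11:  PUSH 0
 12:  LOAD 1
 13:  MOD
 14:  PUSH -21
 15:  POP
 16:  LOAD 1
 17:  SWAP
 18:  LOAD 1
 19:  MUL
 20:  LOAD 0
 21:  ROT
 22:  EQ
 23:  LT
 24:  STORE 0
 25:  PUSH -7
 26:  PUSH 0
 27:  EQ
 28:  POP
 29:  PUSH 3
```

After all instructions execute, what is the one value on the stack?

3

PUSH 9   : 9
STORE 1  : (empty)
PUSH -1  : -1
LOAD 1   : -1 9
LT       : 1
DUP      : 1 1
MOD      : 0
DUP      : 0 0
ADD      : 0
STORE 0  : (empty)
PUSH 0   : 0
LOAD 1   : 0 9
MOD      : 0
PUSH -21 : 0 -21
POP      : 0
LOAD 1   : 0 9
SWAP     : 9 0
LOAD 1   : 9 0 9
MUL      : 9 0
LOAD 0   : 9 0 0
ROT      : 0 0 9
EQ       : 0 0
LT       : 0
STORE 0  : (empty)
PUSH -7  : -7
PUSH 0   : -7 0
EQ       : 0
POP      : (empty)
PUSH 3   : 3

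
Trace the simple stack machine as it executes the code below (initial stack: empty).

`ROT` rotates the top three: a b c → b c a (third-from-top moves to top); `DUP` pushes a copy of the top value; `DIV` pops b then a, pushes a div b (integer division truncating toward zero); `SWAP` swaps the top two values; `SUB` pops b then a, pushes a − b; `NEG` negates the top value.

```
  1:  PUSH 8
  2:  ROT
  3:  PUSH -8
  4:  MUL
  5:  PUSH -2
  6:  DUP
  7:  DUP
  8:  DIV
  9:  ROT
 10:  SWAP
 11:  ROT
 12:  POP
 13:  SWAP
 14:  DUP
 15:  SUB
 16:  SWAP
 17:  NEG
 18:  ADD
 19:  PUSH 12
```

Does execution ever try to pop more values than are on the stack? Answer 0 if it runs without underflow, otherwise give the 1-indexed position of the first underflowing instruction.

PUSH 8  8
ROT  — needs 3 operands, stack has 1 → underflow

2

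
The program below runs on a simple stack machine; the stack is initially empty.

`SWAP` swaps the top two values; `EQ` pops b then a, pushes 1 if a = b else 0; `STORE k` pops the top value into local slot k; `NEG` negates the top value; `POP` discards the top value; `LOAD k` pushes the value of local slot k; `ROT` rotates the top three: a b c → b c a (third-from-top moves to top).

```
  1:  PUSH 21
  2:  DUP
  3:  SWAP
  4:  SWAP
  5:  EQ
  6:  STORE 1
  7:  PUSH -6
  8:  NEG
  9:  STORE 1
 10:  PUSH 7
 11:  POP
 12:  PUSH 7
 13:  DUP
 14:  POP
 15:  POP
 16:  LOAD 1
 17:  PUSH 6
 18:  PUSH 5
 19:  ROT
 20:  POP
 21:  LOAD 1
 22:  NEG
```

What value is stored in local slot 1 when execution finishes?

6

PUSH 21 : 21
DUP     : 21 21
SWAP    : 21 21
SWAP    : 21 21
EQ      : 1
STORE 1 : (empty)
PUSH -6 : -6
NEG     : 6
STORE 1 : (empty)
PUSH 7  : 7
POP     : (empty)
PUSH 7  : 7
DUP     : 7 7
POP     : 7
POP     : (empty)
LOAD 1  : 6
PUSH 6  : 6 6
PUSH 5  : 6 6 5
ROT     : 6 5 6
POP     : 6 5
LOAD 1  : 6 5 6
NEG     : 6 5 -6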